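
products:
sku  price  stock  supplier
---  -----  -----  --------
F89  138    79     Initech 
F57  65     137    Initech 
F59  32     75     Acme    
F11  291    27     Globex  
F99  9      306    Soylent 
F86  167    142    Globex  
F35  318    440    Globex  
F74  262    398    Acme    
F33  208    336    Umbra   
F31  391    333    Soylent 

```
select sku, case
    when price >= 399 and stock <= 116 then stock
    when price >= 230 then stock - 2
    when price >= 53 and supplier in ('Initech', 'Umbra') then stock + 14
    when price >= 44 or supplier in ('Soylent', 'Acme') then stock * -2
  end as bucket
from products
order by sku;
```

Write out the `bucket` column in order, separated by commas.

sku=F11: price >= 230 → 25
sku=F31: price >= 230 → 331
sku=F33: price >= 53 and supplier in ('Initech', 'Umbra') → 350
sku=F35: price >= 230 → 438
sku=F57: price >= 53 and supplier in ('Initech', 'Umbra') → 151
sku=F59: price >= 44 or supplier in ('Soylent', 'Acme') → -150
sku=F74: price >= 230 → 396
sku=F86: price >= 44 or supplier in ('Soylent', 'Acme') → -284
sku=F89: price >= 53 and supplier in ('Initech', 'Umbra') → 93
sku=F99: price >= 44 or supplier in ('Soylent', 'Acme') → -612

25, 331, 350, 438, 151, -150, 396, -284, 93, -612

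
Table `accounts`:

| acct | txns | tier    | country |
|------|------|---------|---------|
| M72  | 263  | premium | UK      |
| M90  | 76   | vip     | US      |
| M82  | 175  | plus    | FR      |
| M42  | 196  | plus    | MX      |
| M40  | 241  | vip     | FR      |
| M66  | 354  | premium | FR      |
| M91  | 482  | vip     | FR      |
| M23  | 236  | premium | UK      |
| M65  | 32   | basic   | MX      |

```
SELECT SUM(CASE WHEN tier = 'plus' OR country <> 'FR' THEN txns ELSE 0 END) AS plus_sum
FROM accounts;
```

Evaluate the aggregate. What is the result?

acct=M72: ✓ → 263
acct=M90: ✓ → 76
acct=M82: ✓ → 175
acct=M42: ✓ → 196
acct=M40: ✗
acct=M66: ✗
acct=M91: ✗
acct=M23: ✓ → 236
acct=M65: ✓ → 32
plus_sum = 263 + 76 + 175 + 196 + 236 + 32 = 978

978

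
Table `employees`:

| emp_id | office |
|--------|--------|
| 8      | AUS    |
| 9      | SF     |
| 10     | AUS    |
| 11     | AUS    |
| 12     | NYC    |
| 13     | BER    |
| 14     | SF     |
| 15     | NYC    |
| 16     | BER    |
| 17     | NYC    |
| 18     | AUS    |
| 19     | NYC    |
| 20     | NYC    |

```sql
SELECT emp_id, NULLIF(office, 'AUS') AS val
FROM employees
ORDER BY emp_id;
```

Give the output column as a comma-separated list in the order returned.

emp_id=8: office=AUS vs AUS: equal → NULL
emp_id=9: office=SF vs AUS: differ → SF
emp_id=10: office=AUS vs AUS: equal → NULL
emp_id=11: office=AUS vs AUS: equal → NULL
emp_id=12: office=NYC vs AUS: differ → NYC
emp_id=13: office=BER vs AUS: differ → BER
emp_id=14: office=SF vs AUS: differ → SF
emp_id=15: office=NYC vs AUS: differ → NYC
emp_id=16: office=BER vs AUS: differ → BER
emp_id=17: office=NYC vs AUS: differ → NYC
emp_id=18: office=AUS vs AUS: equal → NULL
emp_id=19: office=NYC vs AUS: differ → NYC
emp_id=20: office=NYC vs AUS: differ → NYC

NULL, SF, NULL, NULL, NYC, BER, SF, NYC, BER, NYC, NULL, NYC, NYC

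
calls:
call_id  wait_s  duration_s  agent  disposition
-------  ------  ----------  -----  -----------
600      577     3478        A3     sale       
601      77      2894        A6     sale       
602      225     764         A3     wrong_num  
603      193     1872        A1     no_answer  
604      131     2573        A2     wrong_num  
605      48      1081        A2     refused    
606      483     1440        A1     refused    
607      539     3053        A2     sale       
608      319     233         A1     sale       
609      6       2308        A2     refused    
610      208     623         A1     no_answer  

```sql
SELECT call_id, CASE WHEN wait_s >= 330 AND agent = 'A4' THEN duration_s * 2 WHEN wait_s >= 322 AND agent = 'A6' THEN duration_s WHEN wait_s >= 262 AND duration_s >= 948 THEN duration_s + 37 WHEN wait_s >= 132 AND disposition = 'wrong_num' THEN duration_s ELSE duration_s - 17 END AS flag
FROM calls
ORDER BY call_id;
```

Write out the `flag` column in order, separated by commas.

3515, 2877, 764, 1855, 2556, 1064, 1477, 3090, 216, 2291, 606

call_id=600: wait_s >= 262 AND duration_s >= 948 → 3515
call_id=601: ELSE → 2877
call_id=602: wait_s >= 132 AND disposition = 'wrong_num' → 764
call_id=603: ELSE → 1855
call_id=604: ELSE → 2556
call_id=605: ELSE → 1064
call_id=606: wait_s >= 262 AND duration_s >= 948 → 1477
call_id=607: wait_s >= 262 AND duration_s >= 948 → 3090
call_id=608: ELSE → 216
call_id=609: ELSE → 2291
call_id=610: ELSE → 606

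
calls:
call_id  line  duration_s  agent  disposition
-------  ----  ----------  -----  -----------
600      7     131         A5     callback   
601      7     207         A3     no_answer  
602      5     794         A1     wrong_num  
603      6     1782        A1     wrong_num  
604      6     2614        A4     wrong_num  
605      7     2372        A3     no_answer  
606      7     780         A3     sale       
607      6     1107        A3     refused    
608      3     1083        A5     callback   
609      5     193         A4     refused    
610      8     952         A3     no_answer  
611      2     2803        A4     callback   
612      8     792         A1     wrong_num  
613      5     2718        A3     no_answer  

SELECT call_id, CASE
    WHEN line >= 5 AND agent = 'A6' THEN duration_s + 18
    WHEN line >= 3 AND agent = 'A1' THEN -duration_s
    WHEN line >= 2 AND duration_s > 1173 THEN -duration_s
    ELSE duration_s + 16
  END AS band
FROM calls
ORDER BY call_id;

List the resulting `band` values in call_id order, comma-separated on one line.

call_id=600: ELSE → 147
call_id=601: ELSE → 223
call_id=602: line >= 3 AND agent = 'A1' → -794
call_id=603: line >= 3 AND agent = 'A1' → -1782
call_id=604: line >= 2 AND duration_s > 1173 → -2614
call_id=605: line >= 2 AND duration_s > 1173 → -2372
call_id=606: ELSE → 796
call_id=607: ELSE → 1123
call_id=608: ELSE → 1099
call_id=609: ELSE → 209
call_id=610: ELSE → 968
call_id=611: line >= 2 AND duration_s > 1173 → -2803
call_id=612: line >= 3 AND agent = 'A1' → -792
call_id=613: line >= 2 AND duration_s > 1173 → -2718

147, 223, -794, -1782, -2614, -2372, 796, 1123, 1099, 209, 968, -2803, -792, -2718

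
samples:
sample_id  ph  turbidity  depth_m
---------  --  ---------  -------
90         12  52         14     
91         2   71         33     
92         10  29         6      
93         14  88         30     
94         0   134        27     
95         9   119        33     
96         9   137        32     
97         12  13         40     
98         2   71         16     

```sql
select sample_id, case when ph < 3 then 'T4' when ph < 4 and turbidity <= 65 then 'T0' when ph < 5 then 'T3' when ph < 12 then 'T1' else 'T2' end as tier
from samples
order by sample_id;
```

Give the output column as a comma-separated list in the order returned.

T2, T4, T1, T2, T4, T1, T1, T2, T4

sample_id=90: ELSE → T2
sample_id=91: ph < 3 → T4
sample_id=92: ph < 12 → T1
sample_id=93: ELSE → T2
sample_id=94: ph < 3 → T4
sample_id=95: ph < 12 → T1
sample_id=96: ph < 12 → T1
sample_id=97: ELSE → T2
sample_id=98: ph < 3 → T4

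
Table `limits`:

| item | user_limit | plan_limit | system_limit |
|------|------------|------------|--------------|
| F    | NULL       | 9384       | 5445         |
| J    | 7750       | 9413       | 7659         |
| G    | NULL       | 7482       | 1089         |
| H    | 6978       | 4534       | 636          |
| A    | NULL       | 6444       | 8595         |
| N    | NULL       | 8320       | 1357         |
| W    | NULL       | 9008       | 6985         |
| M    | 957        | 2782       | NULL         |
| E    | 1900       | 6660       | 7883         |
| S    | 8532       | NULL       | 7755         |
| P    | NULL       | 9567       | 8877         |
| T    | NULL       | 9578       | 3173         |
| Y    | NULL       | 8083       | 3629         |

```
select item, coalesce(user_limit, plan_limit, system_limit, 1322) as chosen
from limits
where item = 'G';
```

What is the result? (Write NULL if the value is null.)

7482

item = G: user_limit=NULL, plan_limit=7482, system_limit=1089.
user_limit=NULL, plan_limit=7482 → 7482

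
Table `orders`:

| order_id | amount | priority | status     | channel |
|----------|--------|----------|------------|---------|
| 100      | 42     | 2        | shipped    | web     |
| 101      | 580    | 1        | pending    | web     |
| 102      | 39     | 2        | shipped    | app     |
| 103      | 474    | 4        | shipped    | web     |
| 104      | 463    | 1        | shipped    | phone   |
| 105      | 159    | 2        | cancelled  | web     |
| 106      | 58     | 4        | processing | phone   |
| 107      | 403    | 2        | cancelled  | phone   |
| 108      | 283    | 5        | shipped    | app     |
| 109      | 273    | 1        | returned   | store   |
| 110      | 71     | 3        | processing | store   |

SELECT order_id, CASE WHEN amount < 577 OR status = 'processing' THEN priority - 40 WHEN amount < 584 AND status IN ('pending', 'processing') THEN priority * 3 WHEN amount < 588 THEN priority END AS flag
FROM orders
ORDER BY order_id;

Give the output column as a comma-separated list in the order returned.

-38, 3, -38, -36, -39, -38, -36, -38, -35, -39, -37

order_id=100: amount < 577 OR status = 'processing' → -38
order_id=101: amount < 584 AND status IN ('pending', 'processing') → 3
order_id=102: amount < 577 OR status = 'processing' → -38
order_id=103: amount < 577 OR status = 'processing' → -36
order_id=104: amount < 577 OR status = 'processing' → -39
order_id=105: amount < 577 OR status = 'processing' → -38
order_id=106: amount < 577 OR status = 'processing' → -36
order_id=107: amount < 577 OR status = 'processing' → -38
order_id=108: amount < 577 OR status = 'processing' → -35
order_id=109: amount < 577 OR status = 'processing' → -39
order_id=110: amount < 577 OR status = 'processing' → -37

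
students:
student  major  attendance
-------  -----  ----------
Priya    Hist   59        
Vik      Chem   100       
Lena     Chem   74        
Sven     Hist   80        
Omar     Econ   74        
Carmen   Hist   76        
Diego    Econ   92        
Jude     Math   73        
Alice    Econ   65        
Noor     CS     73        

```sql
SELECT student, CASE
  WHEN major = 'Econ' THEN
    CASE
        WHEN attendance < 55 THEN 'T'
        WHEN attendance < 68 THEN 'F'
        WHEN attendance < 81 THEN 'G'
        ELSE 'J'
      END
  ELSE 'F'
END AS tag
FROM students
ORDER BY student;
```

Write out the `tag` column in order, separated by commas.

F, F, J, F, F, F, G, F, F, F

student=Alice: major='Econ' → inner[attendance < 68] → F
student=Carmen: major='Hist' → outer ELSE → F
student=Diego: major='Econ' → inner[ELSE] → J
student=Jude: major='Math' → outer ELSE → F
student=Lena: major='Chem' → outer ELSE → F
student=Noor: major='CS' → outer ELSE → F
student=Omar: major='Econ' → inner[attendance < 81] → G
student=Priya: major='Hist' → outer ELSE → F
student=Sven: major='Hist' → outer ELSE → F
student=Vik: major='Chem' → outer ELSE → F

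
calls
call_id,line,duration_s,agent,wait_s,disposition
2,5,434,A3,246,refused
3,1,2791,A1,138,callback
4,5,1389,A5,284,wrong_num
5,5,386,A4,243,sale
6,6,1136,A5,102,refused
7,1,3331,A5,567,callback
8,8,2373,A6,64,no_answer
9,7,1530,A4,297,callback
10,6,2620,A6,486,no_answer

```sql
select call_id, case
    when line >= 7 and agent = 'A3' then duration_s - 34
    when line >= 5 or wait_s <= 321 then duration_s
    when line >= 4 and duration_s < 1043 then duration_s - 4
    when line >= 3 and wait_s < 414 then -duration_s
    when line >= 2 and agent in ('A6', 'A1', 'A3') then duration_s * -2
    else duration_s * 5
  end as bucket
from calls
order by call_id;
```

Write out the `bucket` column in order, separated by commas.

434, 2791, 1389, 386, 1136, 16655, 2373, 1530, 2620

call_id=2: line >= 5 or wait_s <= 321 → 434
call_id=3: line >= 5 or wait_s <= 321 → 2791
call_id=4: line >= 5 or wait_s <= 321 → 1389
call_id=5: line >= 5 or wait_s <= 321 → 386
call_id=6: line >= 5 or wait_s <= 321 → 1136
call_id=7: ELSE → 16655
call_id=8: line >= 5 or wait_s <= 321 → 2373
call_id=9: line >= 5 or wait_s <= 321 → 1530
call_id=10: line >= 5 or wait_s <= 321 → 2620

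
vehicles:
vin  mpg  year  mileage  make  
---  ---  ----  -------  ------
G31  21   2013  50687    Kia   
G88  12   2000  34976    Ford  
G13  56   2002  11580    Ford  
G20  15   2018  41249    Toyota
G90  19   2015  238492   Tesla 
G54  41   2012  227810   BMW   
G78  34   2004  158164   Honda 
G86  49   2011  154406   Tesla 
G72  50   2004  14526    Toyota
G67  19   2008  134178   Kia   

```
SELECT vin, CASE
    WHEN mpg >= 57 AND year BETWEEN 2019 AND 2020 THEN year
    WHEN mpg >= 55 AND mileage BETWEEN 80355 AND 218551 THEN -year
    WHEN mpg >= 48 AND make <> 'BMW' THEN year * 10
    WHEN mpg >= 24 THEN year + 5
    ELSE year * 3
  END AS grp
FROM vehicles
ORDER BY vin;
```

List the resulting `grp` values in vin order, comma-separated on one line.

20020, 6054, 6039, 2017, 6024, 20040, 2009, 20110, 6000, 6045

vin=G13: mpg >= 48 AND make <> 'BMW' → 20020
vin=G20: ELSE → 6054
vin=G31: ELSE → 6039
vin=G54: mpg >= 24 → 2017
vin=G67: ELSE → 6024
vin=G72: mpg >= 48 AND make <> 'BMW' → 20040
vin=G78: mpg >= 24 → 2009
vin=G86: mpg >= 48 AND make <> 'BMW' → 20110
vin=G88: ELSE → 6000
vin=G90: ELSE → 6045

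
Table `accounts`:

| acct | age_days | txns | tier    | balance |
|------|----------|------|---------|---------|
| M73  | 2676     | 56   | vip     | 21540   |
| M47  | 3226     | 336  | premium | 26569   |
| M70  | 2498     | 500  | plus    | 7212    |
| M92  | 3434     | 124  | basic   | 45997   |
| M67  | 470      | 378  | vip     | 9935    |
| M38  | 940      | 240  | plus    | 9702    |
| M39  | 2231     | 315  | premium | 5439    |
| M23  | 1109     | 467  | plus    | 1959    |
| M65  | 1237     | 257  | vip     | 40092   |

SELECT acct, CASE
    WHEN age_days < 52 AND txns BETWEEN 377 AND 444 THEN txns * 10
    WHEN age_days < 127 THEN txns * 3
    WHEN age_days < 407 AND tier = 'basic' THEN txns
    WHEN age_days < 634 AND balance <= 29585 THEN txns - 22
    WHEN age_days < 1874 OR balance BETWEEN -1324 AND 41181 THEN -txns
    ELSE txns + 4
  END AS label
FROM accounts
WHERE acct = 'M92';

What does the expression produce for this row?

acct = M92: age_days=3434, txns=124, tier=basic, balance=45997.
age_days < 52 AND txns BETWEEN 377 AND 444 → false
age_days < 127 → false
age_days < 407 AND tier = 'basic' → false
age_days < 634 AND balance <= 29585 → false
age_days < 1874 OR balance BETWEEN -1324 AND 41181 → false
No prior WHEN matched → ELSE → 128

128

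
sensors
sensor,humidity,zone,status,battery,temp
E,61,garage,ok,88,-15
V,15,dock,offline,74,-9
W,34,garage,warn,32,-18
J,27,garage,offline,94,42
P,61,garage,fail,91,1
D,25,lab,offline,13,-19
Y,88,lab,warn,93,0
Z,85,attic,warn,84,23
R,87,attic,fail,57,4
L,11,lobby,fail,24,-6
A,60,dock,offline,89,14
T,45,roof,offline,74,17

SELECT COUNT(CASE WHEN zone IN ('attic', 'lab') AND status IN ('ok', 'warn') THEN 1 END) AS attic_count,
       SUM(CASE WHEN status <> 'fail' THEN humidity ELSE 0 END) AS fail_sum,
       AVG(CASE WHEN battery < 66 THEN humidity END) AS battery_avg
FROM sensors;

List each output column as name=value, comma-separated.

attic_count=2, fail_sum=440, battery_avg=39.25

[attic_count: zone IN ('attic', 'lab') AND status IN ('ok', 'warn')]
sensor=E: ✗
sensor=V: ✗
sensor=W: ✗
sensor=J: ✗
sensor=P: ✗
sensor=D: ✗
sensor=Y: ✓ → 1
sensor=Z: ✓ → 1
sensor=R: ✗
sensor=L: ✗
sensor=A: ✗
sensor=T: ✗
attic_count = COUNT(1, 1) = 2
—
[fail_sum: status <> 'fail']
sensor=E: ✓ → 61
sensor=V: ✓ → 15
sensor=W: ✓ → 34
sensor=J: ✓ → 27
sensor=P: ✗
sensor=D: ✓ → 25
sensor=Y: ✓ → 88
sensor=Z: ✓ → 85
sensor=R: ✗
sensor=L: ✗
sensor=A: ✓ → 60
sensor=T: ✓ → 45
fail_sum = 61 + 15 + 34 + 27 + 25 + 88 + 85 + 60 + 45 = 440
—
[battery_avg: battery < 66]
sensor=E: ✗
sensor=V: ✗
sensor=W: ✓ → 34
sensor=J: ✗
sensor=P: ✗
sensor=D: ✓ → 25
sensor=Y: ✗
sensor=Z: ✗
sensor=R: ✓ → 87
sensor=L: ✓ → 11
sensor=A: ✗
sensor=T: ✗
battery_avg = (34 + 25 + 87 + 11) / 4 = 39.25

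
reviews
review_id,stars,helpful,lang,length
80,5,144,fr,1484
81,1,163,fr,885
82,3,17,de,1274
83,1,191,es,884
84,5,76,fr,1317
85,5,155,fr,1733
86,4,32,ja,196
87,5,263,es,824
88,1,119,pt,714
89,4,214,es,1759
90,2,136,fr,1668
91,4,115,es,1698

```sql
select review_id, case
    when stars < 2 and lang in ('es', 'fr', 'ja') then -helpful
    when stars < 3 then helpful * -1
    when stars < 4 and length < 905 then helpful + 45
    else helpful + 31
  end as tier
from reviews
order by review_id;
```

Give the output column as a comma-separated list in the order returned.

review_id=80: ELSE → 175
review_id=81: stars < 2 and lang in ('es', 'fr', 'ja') → -163
review_id=82: ELSE → 48
review_id=83: stars < 2 and lang in ('es', 'fr', 'ja') → -191
review_id=84: ELSE → 107
review_id=85: ELSE → 186
review_id=86: ELSE → 63
review_id=87: ELSE → 294
review_id=88: stars < 3 → -119
review_id=89: ELSE → 245
review_id=90: stars < 3 → -136
review_id=91: ELSE → 146

175, -163, 48, -191, 107, 186, 63, 294, -119, 245, -136, 146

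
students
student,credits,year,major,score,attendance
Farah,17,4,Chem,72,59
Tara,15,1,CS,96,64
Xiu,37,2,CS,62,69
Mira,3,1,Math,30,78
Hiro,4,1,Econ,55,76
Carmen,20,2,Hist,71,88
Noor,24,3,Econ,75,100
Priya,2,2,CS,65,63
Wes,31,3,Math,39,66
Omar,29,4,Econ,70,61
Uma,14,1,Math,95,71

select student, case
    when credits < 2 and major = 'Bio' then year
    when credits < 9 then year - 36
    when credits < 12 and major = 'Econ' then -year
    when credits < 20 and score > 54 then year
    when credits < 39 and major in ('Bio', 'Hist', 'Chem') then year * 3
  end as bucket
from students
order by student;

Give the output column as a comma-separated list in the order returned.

6, 4, -35, -35, NULL, NULL, -34, 1, 1, NULL, NULL

student=Carmen: credits < 39 and major in ('Bio', 'Hist', 'Chem') → 6
student=Farah: credits < 20 and score > 54 → 4
student=Hiro: credits < 9 → -35
student=Mira: credits < 9 → -35
student=Noor: (no match → NULL) → NULL
student=Omar: (no match → NULL) → NULL
student=Priya: credits < 9 → -34
student=Tara: credits < 20 and score > 54 → 1
student=Uma: credits < 20 and score > 54 → 1
student=Wes: (no match → NULL) → NULL
student=Xiu: (no match → NULL) → NULL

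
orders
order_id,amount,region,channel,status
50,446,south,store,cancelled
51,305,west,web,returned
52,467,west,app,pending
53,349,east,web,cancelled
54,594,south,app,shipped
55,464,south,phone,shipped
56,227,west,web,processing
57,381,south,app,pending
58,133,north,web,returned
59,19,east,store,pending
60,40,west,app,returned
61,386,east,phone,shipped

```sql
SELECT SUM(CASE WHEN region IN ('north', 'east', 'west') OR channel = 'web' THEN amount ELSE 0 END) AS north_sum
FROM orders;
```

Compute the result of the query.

1926

order_id=50: ✗
order_id=51: ✓ → 305
order_id=52: ✓ → 467
order_id=53: ✓ → 349
order_id=54: ✗
order_id=55: ✗
order_id=56: ✓ → 227
order_id=57: ✗
order_id=58: ✓ → 133
order_id=59: ✓ → 19
order_id=60: ✓ → 40
order_id=61: ✓ → 386
north_sum = 305 + 467 + 349 + 227 + 133 + 19 + 40 + 386 = 1926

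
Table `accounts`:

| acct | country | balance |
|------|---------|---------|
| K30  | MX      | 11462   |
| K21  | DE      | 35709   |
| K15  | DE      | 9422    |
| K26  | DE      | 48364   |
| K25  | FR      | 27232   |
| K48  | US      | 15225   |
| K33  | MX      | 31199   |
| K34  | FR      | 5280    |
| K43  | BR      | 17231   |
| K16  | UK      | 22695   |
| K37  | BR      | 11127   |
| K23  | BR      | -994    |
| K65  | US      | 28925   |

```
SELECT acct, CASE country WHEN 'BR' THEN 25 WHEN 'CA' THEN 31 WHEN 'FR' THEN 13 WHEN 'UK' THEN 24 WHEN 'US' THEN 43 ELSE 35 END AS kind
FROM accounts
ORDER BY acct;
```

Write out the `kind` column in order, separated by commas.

35, 24, 35, 25, 13, 35, 35, 35, 13, 25, 25, 43, 43

acct=K15: ELSE → 35
acct=K16: country='UK' → 24
acct=K21: ELSE → 35
acct=K23: country='BR' → 25
acct=K25: country='FR' → 13
acct=K26: ELSE → 35
acct=K30: ELSE → 35
acct=K33: ELSE → 35
acct=K34: country='FR' → 13
acct=K37: country='BR' → 25
acct=K43: country='BR' → 25
acct=K48: country='US' → 43
acct=K65: country='US' → 43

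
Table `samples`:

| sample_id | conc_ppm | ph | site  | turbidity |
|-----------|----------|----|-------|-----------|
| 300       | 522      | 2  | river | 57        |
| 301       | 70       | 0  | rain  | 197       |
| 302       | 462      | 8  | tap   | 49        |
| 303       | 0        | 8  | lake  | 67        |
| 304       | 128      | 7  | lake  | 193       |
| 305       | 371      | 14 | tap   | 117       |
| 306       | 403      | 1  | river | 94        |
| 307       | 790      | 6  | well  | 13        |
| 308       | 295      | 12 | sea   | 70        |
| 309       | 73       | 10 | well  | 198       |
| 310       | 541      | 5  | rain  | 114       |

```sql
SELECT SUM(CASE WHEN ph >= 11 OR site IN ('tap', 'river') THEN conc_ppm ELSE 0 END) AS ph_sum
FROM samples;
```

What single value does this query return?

2053

sample_id=300: ✓ → 522
sample_id=301: ✗
sample_id=302: ✓ → 462
sample_id=303: ✗
sample_id=304: ✗
sample_id=305: ✓ → 371
sample_id=306: ✓ → 403
sample_id=307: ✗
sample_id=308: ✓ → 295
sample_id=309: ✗
sample_id=310: ✗
ph_sum = 522 + 462 + 371 + 403 + 295 = 2053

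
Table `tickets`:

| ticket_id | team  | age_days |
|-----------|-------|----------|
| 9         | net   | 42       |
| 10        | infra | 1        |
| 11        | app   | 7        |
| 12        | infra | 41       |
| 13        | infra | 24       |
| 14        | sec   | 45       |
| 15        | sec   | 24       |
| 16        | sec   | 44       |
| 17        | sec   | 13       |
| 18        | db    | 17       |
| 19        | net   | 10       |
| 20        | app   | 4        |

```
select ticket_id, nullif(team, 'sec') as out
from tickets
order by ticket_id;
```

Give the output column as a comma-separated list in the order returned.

net, infra, app, infra, infra, NULL, NULL, NULL, NULL, db, net, app

ticket_id=9: team=net vs sec: differ → net
ticket_id=10: team=infra vs sec: differ → infra
ticket_id=11: team=app vs sec: differ → app
ticket_id=12: team=infra vs sec: differ → infra
ticket_id=13: team=infra vs sec: differ → infra
ticket_id=14: team=sec vs sec: equal → NULL
ticket_id=15: team=sec vs sec: equal → NULL
ticket_id=16: team=sec vs sec: equal → NULL
ticket_id=17: team=sec vs sec: equal → NULL
ticket_id=18: team=db vs sec: differ → db
ticket_id=19: team=net vs sec: differ → net
ticket_id=20: team=app vs sec: differ → app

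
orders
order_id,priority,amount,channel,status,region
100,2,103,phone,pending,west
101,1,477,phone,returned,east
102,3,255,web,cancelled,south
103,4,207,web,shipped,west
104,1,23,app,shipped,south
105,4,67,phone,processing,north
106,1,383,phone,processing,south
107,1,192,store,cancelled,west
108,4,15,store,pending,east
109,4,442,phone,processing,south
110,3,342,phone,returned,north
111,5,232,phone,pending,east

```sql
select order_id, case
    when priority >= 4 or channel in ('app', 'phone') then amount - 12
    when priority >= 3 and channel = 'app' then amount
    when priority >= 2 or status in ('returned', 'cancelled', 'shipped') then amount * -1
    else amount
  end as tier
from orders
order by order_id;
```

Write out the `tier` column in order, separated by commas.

91, 465, -255, 195, 11, 55, 371, -192, 3, 430, 330, 220

order_id=100: priority >= 4 or channel in ('app', 'phone') → 91
order_id=101: priority >= 4 or channel in ('app', 'phone') → 465
order_id=102: priority >= 2 or status in ('returned', 'cancelled', 'shipped') → -255
order_id=103: priority >= 4 or channel in ('app', 'phone') → 195
order_id=104: priority >= 4 or channel in ('app', 'phone') → 11
order_id=105: priority >= 4 or channel in ('app', 'phone') → 55
order_id=106: priority >= 4 or channel in ('app', 'phone') → 371
order_id=107: priority >= 2 or status in ('returned', 'cancelled', 'shipped') → -192
order_id=108: priority >= 4 or channel in ('app', 'phone') → 3
order_id=109: priority >= 4 or channel in ('app', 'phone') → 430
order_id=110: priority >= 4 or channel in ('app', 'phone') → 330
order_id=111: priority >= 4 or channel in ('app', 'phone') → 220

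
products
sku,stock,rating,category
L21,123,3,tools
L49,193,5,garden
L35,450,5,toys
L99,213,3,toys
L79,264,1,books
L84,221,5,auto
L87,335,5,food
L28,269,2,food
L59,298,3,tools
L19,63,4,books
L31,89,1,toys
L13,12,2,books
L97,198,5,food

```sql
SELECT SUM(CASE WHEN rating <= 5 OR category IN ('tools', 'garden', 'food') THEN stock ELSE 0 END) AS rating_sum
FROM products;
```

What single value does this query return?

sku=L21: ✓ → 123
sku=L49: ✓ → 193
sku=L35: ✓ → 450
sku=L99: ✓ → 213
sku=L79: ✓ → 264
sku=L84: ✓ → 221
sku=L87: ✓ → 335
sku=L28: ✓ → 269
sku=L59: ✓ → 298
sku=L19: ✓ → 63
sku=L31: ✓ → 89
sku=L13: ✓ → 12
sku=L97: ✓ → 198
rating_sum = 123 + 193 + 450 + 213 + 264 + 221 + 335 + 269 + 298 + 63 + 89 + 12 + 198 = 2728

2728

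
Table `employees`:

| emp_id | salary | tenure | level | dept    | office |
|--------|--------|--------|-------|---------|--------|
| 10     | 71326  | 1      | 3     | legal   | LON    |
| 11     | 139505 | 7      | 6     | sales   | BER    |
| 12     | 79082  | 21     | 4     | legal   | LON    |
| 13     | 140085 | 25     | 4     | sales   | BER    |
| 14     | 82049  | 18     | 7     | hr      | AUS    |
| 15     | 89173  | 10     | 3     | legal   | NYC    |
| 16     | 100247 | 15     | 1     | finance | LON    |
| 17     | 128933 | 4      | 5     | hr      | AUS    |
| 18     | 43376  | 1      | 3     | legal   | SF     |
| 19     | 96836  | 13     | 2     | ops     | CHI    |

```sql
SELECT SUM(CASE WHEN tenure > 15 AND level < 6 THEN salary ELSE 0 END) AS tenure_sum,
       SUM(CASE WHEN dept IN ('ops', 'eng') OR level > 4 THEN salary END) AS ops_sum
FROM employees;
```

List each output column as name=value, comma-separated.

tenure_sum=219167, ops_sum=447323

[tenure_sum: tenure > 15 AND level < 6]
emp_id=10: ✗
emp_id=11: ✗
emp_id=12: ✓ → 79082
emp_id=13: ✓ → 140085
emp_id=14: ✗
emp_id=15: ✗
emp_id=16: ✗
emp_id=17: ✗
emp_id=18: ✗
emp_id=19: ✗
tenure_sum = 79082 + 140085 = 219167
—
[ops_sum: dept IN ('ops', 'eng') OR level > 4]
emp_id=10: ✗
emp_id=11: ✓ → 139505
emp_id=12: ✗
emp_id=13: ✗
emp_id=14: ✓ → 82049
emp_id=15: ✗
emp_id=16: ✗
emp_id=17: ✓ → 128933
emp_id=18: ✗
emp_id=19: ✓ → 96836
ops_sum = 139505 + 82049 + 128933 + 96836 = 447323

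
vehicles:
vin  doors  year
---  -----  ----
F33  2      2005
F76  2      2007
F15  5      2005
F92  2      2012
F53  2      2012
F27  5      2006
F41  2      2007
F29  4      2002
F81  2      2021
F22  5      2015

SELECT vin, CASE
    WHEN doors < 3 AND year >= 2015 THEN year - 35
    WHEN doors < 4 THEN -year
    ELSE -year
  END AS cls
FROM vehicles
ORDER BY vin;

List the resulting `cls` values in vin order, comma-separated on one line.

vin=F15: ELSE → -2005
vin=F22: ELSE → -2015
vin=F27: ELSE → -2006
vin=F29: ELSE → -2002
vin=F33: doors < 4 → -2005
vin=F41: doors < 4 → -2007
vin=F53: doors < 4 → -2012
vin=F76: doors < 4 → -2007
vin=F81: doors < 3 AND year >= 2015 → 1986
vin=F92: doors < 4 → -2012

-2005, -2015, -2006, -2002, -2005, -2007, -2012, -2007, 1986, -2012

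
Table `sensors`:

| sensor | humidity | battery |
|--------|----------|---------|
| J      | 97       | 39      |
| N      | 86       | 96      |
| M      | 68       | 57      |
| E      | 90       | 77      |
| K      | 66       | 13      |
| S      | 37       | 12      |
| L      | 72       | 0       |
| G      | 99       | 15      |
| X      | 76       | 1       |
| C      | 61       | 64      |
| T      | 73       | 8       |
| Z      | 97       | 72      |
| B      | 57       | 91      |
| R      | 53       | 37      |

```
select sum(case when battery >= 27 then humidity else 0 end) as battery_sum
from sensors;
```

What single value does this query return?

609

sensor=J: ✓ → 97
sensor=N: ✓ → 86
sensor=M: ✓ → 68
sensor=E: ✓ → 90
sensor=K: ✗
sensor=S: ✗
sensor=L: ✗
sensor=G: ✗
sensor=X: ✗
sensor=C: ✓ → 61
sensor=T: ✗
sensor=Z: ✓ → 97
sensor=B: ✓ → 57
sensor=R: ✓ → 53
battery_sum = 97 + 86 + 68 + 90 + 61 + 97 + 57 + 53 = 609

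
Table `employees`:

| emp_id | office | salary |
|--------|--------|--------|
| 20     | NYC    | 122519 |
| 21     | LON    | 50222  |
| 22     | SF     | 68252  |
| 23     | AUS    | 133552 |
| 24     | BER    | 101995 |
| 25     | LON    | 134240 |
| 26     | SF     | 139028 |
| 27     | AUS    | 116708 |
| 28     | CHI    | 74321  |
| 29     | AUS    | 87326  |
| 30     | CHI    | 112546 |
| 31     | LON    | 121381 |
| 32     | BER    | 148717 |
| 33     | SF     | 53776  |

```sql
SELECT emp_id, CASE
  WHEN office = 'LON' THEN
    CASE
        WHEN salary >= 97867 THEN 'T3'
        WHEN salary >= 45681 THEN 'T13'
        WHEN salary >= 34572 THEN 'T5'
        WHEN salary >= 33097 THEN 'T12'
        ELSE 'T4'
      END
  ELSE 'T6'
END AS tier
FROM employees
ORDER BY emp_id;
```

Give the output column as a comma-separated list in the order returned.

emp_id=20: office='NYC' → outer ELSE → T6
emp_id=21: office='LON' → inner[salary >= 45681] → T13
emp_id=22: office='SF' → outer ELSE → T6
emp_id=23: office='AUS' → outer ELSE → T6
emp_id=24: office='BER' → outer ELSE → T6
emp_id=25: office='LON' → inner[salary >= 97867] → T3
emp_id=26: office='SF' → outer ELSE → T6
emp_id=27: office='AUS' → outer ELSE → T6
emp_id=28: office='CHI' → outer ELSE → T6
emp_id=29: office='AUS' → outer ELSE → T6
emp_id=30: office='CHI' → outer ELSE → T6
emp_id=31: office='LON' → inner[salary >= 97867] → T3
emp_id=32: office='BER' → outer ELSE → T6
emp_id=33: office='SF' → outer ELSE → T6

T6, T13, T6, T6, T6, T3, T6, T6, T6, T6, T6, T3, T6, T6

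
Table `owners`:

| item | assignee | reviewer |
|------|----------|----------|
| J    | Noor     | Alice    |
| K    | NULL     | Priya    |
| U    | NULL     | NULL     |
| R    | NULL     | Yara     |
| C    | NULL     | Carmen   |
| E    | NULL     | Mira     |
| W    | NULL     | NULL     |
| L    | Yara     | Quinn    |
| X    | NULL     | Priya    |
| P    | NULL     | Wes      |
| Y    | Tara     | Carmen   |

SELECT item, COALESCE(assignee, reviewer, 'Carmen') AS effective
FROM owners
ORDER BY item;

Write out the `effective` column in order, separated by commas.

Carmen, Mira, Noor, Priya, Yara, Wes, Yara, Carmen, Carmen, Priya, Tara

item=C: assignee=NULL, reviewer=Carmen → Carmen
item=E: assignee=NULL, reviewer=Mira → Mira
item=J: assignee=Noor → Noor
item=K: assignee=NULL, reviewer=Priya → Priya
item=L: assignee=Yara → Yara
item=P: assignee=NULL, reviewer=Wes → Wes
item=R: assignee=NULL, reviewer=Yara → Yara
item=U: assignee=NULL, reviewer=NULL, → literal Carmen → Carmen
item=W: assignee=NULL, reviewer=NULL, → literal Carmen → Carmen
item=X: assignee=NULL, reviewer=Priya → Priya
item=Y: assignee=Tara → Tara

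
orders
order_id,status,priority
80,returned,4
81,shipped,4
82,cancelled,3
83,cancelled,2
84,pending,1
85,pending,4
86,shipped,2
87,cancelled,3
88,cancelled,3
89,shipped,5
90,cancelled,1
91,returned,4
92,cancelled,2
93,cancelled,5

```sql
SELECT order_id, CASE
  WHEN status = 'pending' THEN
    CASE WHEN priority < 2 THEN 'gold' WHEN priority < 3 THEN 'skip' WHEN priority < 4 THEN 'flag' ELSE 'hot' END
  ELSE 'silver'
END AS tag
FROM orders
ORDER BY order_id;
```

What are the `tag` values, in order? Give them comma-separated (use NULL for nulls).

order_id=80: status='returned' → outer ELSE → silver
order_id=81: status='shipped' → outer ELSE → silver
order_id=82: status='cancelled' → outer ELSE → silver
order_id=83: status='cancelled' → outer ELSE → silver
order_id=84: status='pending' → inner[priority < 2] → gold
order_id=85: status='pending' → inner[ELSE] → hot
order_id=86: status='shipped' → outer ELSE → silver
order_id=87: status='cancelled' → outer ELSE → silver
order_id=88: status='cancelled' → outer ELSE → silver
order_id=89: status='shipped' → outer ELSE → silver
order_id=90: status='cancelled' → outer ELSE → silver
order_id=91: status='returned' → outer ELSE → silver
order_id=92: status='cancelled' → outer ELSE → silver
order_id=93: status='cancelled' → outer ELSE → silver

silver, silver, silver, silver, gold, hot, silver, silver, silver, silver, silver, silver, silver, silver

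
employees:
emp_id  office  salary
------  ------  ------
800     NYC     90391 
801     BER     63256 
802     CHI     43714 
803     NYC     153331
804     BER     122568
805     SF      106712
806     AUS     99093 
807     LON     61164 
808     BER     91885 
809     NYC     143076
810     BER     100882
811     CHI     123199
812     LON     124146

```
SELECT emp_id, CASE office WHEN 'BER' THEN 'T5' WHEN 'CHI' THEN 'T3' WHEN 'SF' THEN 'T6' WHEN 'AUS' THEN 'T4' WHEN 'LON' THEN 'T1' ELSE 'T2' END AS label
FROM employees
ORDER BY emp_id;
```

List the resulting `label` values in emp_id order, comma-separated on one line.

T2, T5, T3, T2, T5, T6, T4, T1, T5, T2, T5, T3, T1

emp_id=800: ELSE → T2
emp_id=801: office='BER' → T5
emp_id=802: office='CHI' → T3
emp_id=803: ELSE → T2
emp_id=804: office='BER' → T5
emp_id=805: office='SF' → T6
emp_id=806: office='AUS' → T4
emp_id=807: office='LON' → T1
emp_id=808: office='BER' → T5
emp_id=809: ELSE → T2
emp_id=810: office='BER' → T5
emp_id=811: office='CHI' → T3
emp_id=812: office='LON' → T1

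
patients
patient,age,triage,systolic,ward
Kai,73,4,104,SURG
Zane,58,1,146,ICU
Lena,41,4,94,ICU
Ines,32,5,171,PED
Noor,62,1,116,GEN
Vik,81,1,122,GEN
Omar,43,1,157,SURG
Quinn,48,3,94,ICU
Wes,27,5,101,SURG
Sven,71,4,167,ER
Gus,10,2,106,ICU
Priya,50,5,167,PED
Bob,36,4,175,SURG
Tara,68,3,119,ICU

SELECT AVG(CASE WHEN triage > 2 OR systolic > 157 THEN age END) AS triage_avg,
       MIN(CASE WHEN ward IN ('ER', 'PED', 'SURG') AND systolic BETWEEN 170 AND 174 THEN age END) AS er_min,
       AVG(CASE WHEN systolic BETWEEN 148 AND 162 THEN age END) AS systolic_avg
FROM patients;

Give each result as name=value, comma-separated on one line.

triage_avg=49.5555555556, er_min=32, systolic_avg=43

[triage_avg: triage > 2 OR systolic > 157]
patient=Kai: ✓ → 73
patient=Zane: ✗
patient=Lena: ✓ → 41
patient=Ines: ✓ → 32
patient=Noor: ✗
patient=Vik: ✗
patient=Omar: ✗
patient=Quinn: ✓ → 48
patient=Wes: ✓ → 27
patient=Sven: ✓ → 71
patient=Gus: ✗
patient=Priya: ✓ → 50
patient=Bob: ✓ → 36
patient=Tara: ✓ → 68
triage_avg = (73 + 41 + 32 + 48 + 27 + 71 + 50 + 36 + 68) / 9 = 49.5555555556
—
[er_min: ward IN ('ER', 'PED', 'SURG') AND systolic BETWEEN 170 AND 174]
patient=Kai: ✗
patient=Zane: ✗
patient=Lena: ✗
patient=Ines: ✓ → 32
patient=Noor: ✗
patient=Vik: ✗
patient=Omar: ✗
patient=Quinn: ✗
patient=Wes: ✗
patient=Sven: ✗
patient=Gus: ✗
patient=Priya: ✗
patient=Bob: ✗
patient=Tara: ✗
er_min = MIN(32) = 32
—
[systolic_avg: systolic BETWEEN 148 AND 162]
patient=Kai: ✗
patient=Zane: ✗
patient=Lena: ✗
patient=Ines: ✗
patient=Noor: ✗
patient=Vik: ✗
patient=Omar: ✓ → 43
patient=Quinn: ✗
patient=Wes: ✗
patient=Sven: ✗
patient=Gus: ✗
patient=Priya: ✗
patient=Bob: ✗
patient=Tara: ✗
systolic_avg = 43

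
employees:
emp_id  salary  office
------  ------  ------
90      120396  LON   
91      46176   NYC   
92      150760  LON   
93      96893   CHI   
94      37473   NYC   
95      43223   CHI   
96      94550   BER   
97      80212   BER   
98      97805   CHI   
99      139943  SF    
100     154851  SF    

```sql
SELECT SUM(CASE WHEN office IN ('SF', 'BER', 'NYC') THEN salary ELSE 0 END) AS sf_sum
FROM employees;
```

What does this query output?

emp_id=90: ✗
emp_id=91: ✓ → 46176
emp_id=92: ✗
emp_id=93: ✗
emp_id=94: ✓ → 37473
emp_id=95: ✗
emp_id=96: ✓ → 94550
emp_id=97: ✓ → 80212
emp_id=98: ✗
emp_id=99: ✓ → 139943
emp_id=100: ✓ → 154851
sf_sum = 46176 + 37473 + 94550 + 80212 + 139943 + 154851 = 553205

553205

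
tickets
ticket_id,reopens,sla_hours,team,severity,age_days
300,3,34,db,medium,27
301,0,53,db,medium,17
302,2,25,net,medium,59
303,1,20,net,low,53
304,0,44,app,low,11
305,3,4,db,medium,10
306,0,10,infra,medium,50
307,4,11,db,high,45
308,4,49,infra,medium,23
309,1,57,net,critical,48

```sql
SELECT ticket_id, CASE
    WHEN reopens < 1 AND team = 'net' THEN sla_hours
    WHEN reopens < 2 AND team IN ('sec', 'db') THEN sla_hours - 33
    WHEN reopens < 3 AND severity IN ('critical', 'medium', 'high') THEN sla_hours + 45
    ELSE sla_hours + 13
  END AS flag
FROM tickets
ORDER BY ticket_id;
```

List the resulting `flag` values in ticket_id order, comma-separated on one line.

ticket_id=300: ELSE → 47
ticket_id=301: reopens < 2 AND team IN ('sec', 'db') → 20
ticket_id=302: reopens < 3 AND severity IN ('critical', 'medium', 'high') → 70
ticket_id=303: ELSE → 33
ticket_id=304: ELSE → 57
ticket_id=305: ELSE → 17
ticket_id=306: reopens < 3 AND severity IN ('critical', 'medium', 'high') → 55
ticket_id=307: ELSE → 24
ticket_id=308: ELSE → 62
ticket_id=309: reopens < 3 AND severity IN ('critical', 'medium', 'high') → 102

47, 20, 70, 33, 57, 17, 55, 24, 62, 102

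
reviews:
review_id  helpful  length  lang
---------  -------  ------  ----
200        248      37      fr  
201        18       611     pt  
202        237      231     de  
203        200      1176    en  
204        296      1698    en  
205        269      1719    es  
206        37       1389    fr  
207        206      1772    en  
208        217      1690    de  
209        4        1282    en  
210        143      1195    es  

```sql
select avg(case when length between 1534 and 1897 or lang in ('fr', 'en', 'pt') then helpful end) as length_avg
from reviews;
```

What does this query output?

166.1111111111

review_id=200: ✓ → 248
review_id=201: ✓ → 18
review_id=202: ✗
review_id=203: ✓ → 200
review_id=204: ✓ → 296
review_id=205: ✓ → 269
review_id=206: ✓ → 37
review_id=207: ✓ → 206
review_id=208: ✓ → 217
review_id=209: ✓ → 4
review_id=210: ✗
length_avg = (248 + 18 + 200 + 296 + 269 + 37 + 206 + 217 + 4) / 9 = 166.1111111111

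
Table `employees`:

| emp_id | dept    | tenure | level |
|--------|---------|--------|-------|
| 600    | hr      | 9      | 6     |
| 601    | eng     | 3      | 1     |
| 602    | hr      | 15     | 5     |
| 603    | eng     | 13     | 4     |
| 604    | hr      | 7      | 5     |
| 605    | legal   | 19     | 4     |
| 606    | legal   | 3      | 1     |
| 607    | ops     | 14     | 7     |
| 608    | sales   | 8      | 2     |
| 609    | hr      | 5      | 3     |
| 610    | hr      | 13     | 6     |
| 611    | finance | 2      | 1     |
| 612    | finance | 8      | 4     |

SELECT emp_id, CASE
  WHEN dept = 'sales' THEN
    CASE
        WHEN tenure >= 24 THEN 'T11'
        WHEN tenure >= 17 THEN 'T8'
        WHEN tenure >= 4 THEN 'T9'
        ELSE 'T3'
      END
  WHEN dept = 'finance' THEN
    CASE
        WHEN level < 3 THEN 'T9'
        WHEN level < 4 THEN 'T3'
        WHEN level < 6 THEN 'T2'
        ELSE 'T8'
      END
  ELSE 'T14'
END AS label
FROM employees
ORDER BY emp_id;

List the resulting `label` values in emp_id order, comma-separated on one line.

emp_id=600: dept='hr' → outer ELSE → T14
emp_id=601: dept='eng' → outer ELSE → T14
emp_id=602: dept='hr' → outer ELSE → T14
emp_id=603: dept='eng' → outer ELSE → T14
emp_id=604: dept='hr' → outer ELSE → T14
emp_id=605: dept='legal' → outer ELSE → T14
emp_id=606: dept='legal' → outer ELSE → T14
emp_id=607: dept='ops' → outer ELSE → T14
emp_id=608: dept='sales' → inner[tenure >= 4] → T9
emp_id=609: dept='hr' → outer ELSE → T14
emp_id=610: dept='hr' → outer ELSE → T14
emp_id=611: dept='finance' → inner[level < 3] → T9
emp_id=612: dept='finance' → inner[level < 6] → T2

T14, T14, T14, T14, T14, T14, T14, T14, T9, T14, T14, T9, T2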